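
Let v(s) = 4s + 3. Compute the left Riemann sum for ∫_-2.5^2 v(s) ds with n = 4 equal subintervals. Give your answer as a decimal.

-1.125

Δs = (2 − (-2.5))/4 = 1.125.
Left endpoints: -2.5, -1.375, -0.25, 0.875.
v(-2.5) = -7, v(-1.375) = -2.5, v(-0.25) = 2, v(0.875) = 6.5.
Sum = Δs · [v(-2.5) + v(-1.375) + v(-0.25) + v(0.875)].
Sum = -1.125.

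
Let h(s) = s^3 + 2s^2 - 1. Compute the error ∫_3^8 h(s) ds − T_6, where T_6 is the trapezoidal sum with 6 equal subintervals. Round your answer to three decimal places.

Exact integral: ∫_3^8 h(s) ds ≈ 1322.08333.
T_6 ≈ 1332.78935.
Error ≈ 1322.08333 − 1332.78935 ≈ -10.706.

-10.706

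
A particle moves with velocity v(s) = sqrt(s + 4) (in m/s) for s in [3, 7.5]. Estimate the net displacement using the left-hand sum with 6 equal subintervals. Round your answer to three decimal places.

Δs = (7.5 − 3)/6 = 0.75.
Left endpoints: 3, 3.75, 4.5, 5.25, 6, 6.75.
v(3) ≈ 2.646, v(3.75) ≈ 2.784, v(4.5) ≈ 2.915, v(5.25) ≈ 3.041, v(6) ≈ 3.162, v(6.75) ≈ 3.279.
Sum = Δs · [v(3) + v(3.75) + v(4.5) + ...].
Sum ≈ 13.371.

13.371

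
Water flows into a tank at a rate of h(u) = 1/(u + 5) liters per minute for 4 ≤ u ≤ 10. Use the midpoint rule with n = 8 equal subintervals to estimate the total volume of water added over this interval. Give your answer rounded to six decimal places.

0.510641

Δu = (10 − 4)/8 = 0.75.
Midpoints: 4.375, 5.125, 5.875, 6.625, 7.375, 8.125, 8.875, 9.625.
h(4.375) = 8/75, h(5.125) = 8/81, h(5.875) = 8/87, h(6.625) = 8/93, h(7.375) = 8/99, h(8.125) = 8/105, h(8.875) = 8/111, h(9.625) = 8/117.
Sum = Δu · [h(4.375) + h(5.125) + h(5.875) + ...].
Sum ≈ 0.510641.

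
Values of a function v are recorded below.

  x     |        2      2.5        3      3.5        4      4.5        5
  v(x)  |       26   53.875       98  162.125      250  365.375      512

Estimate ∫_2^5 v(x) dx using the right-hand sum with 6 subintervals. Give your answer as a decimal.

Δx = 0.5.
Sum = 0.5·[53.875 + 98 + 162.125 + 250 + 365.375 + 512] = 720.6875.

720.6875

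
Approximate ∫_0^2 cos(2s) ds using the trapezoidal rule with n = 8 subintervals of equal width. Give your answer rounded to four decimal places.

Δs = (2 − 0)/8 = 0.25.
f(0) ≈ 1.0000, f(0.25) ≈ 0.8776, f(0.5) ≈ 0.5403, f(0.75) ≈ 0.0707, f(1) ≈ -0.4161, f(1.25) ≈ -0.8011, f(1.5) ≈ -0.9900, f(1.75) ≈ -0.9365, f(2) ≈ -0.6536.
T_8 = (Δs/2)·[f(s_0) + 2f(s_1) + ... + 2f(s_{7}) + f(s_8)].
Sum ≈ -0.3705.

-0.3705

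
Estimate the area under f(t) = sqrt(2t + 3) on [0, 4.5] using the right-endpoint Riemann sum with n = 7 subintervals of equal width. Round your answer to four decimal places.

12.6712

Δt = (4.5 − 0)/7 = 9/14.
Right endpoints: 9/14, 9/7, 27/14, 18/7, 45/14, 27/7, 4.5.
f(9/14) ≈ 2.0702, f(9/7) ≈ 2.3604, f(27/14) ≈ 2.6186, f(18/7) ≈ 2.8536, f(45/14) ≈ 3.0706, f(27/7) ≈ 3.2733, f(4.5) ≈ 3.4641.
Sum = Δt · [f(9/14) + f(9/7) + f(27/14) + ...].
Sum ≈ 12.6712.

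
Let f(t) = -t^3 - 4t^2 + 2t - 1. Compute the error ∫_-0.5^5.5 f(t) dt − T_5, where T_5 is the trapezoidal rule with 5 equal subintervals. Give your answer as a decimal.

16.56

Exact integral: ∫_-0.5^5.5 f(t) dt = -426.75.
T_5 = -443.31.
Error = -426.75 − (-443.31) = 16.56.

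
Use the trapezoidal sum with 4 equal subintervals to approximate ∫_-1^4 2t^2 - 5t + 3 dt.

23.4375

Δt = (4 − (-1))/4 = 1.25.
f(-1) = 10, f(0.25) = 1.875, f(1.5) = 0, f(2.75) = 4.375, f(4) = 15.
T_4 = (Δt/2)·[f(t_0) + 2f(t_1) + 2f(t_2) + 2f(t_3) + f(t_4)].
Sum = 23.4375.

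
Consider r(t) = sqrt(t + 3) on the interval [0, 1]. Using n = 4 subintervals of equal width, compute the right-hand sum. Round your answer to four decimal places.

1.9025

Δt = (1 − 0)/4 = 0.25.
Right endpoints: 0.25, 0.5, 0.75, 1.
r(0.25) ≈ 1.8028, r(0.5) ≈ 1.8708, r(0.75) ≈ 1.9365, r(1) ≈ 2.0000.
Sum = Δt · [r(0.25) + r(0.5) + r(0.75) + r(1)].
Sum ≈ 1.9025.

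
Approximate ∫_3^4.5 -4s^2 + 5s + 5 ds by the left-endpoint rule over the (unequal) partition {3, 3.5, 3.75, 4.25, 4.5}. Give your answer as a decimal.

-42.375

Subinterval widths: 0.5, 0.25, 0.5, 0.25.
Left endpoints: 3, 3.5, 3.75, 4.25.
f(3) = -16, f(3.5) = -26.5, f(3.75) = -32.5, f(4.25) = -46.
Sum = Σ Δs_i · f(s_i).
Sum = -42.375.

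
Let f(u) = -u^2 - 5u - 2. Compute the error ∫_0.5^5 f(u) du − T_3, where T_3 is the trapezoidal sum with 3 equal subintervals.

Exact integral: ∫_0.5^5 f(u) du = -112.5.
T_3 = -114.1875.
Error = -112.5 − (-114.1875) = 1.6875.

1.6875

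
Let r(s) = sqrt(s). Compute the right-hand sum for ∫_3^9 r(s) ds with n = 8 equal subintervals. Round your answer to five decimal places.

Δs = (9 − 3)/8 = 0.75.
Right endpoints: 3.75, 4.5, 5.25, 6, 6.75, 7.5, 8.25, 9.
r(3.75) ≈ 1.93649, r(4.5) ≈ 2.12132, r(5.25) ≈ 2.29129, r(6) ≈ 2.44949, r(6.75) ≈ 2.59808, r(7.5) ≈ 2.73861, r(8.25) ≈ 2.87228, r(9) ≈ 3.00000.
Sum = Δs · [r(3.75) + r(4.5) + r(5.25) + ...].
Sum ≈ 15.00567.

15.00567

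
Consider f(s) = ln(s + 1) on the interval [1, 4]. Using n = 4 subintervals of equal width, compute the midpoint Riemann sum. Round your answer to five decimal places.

Δs = (4 − 1)/4 = 0.75.
Midpoints: 1.375, 2.125, 2.875, 3.625.
f(1.375) ≈ 0.86500, f(2.125) ≈ 1.13943, f(2.875) ≈ 1.35455, f(3.625) ≈ 1.53148.
Sum = Δs · [f(1.375) + f(2.125) + f(2.875) + f(3.625)].
Sum ≈ 3.66784.

3.66784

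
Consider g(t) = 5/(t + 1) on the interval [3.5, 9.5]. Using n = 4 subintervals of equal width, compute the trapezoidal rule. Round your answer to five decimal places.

Δt = (9.5 − 3.5)/4 = 1.5.
g(3.5) = 10/9, g(5) = 5/6, g(6.5) = 2/3, g(8) = 5/9, g(9.5) = 10/21.
T_4 = (Δt/2)·[g(t_0) + 2g(t_1) + 2g(t_2) + 2g(t_3) + g(t_4)].
Sum ≈ 4.27381.

4.27381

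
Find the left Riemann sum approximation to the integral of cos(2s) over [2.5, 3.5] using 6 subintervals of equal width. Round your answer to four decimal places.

0.7613

Δs = (3.5 − 2.5)/6 = 1/6.
Left endpoints: 2.5, 8/3, 17/6, 3, 19/6, 10/3.
f(2.5) ≈ 0.2837, f(8/3) ≈ 0.5818, f(17/6) ≈ 0.8159, f(3) ≈ 0.9602, f(19/6) ≈ 0.9987, f(10/3) ≈ 0.9274.
Sum = Δs · [f(2.5) + f(8/3) + f(17/6) + ...].
Sum ≈ 0.7613.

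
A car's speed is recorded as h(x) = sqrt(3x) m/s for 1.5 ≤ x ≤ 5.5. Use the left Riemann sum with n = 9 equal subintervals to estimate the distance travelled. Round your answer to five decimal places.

Δx = (5.5 − 1.5)/9 = 4/9.
Left endpoints: 1.5, 35/18, 43/18, 17/6, 59/18, 67/18, 25/6, 83/18, 91/18.
h(1.5) ≈ 2.12132, h(35/18) ≈ 2.41523, h(43/18) ≈ 2.67706, h(17/6) ≈ 2.91548, h(59/18) ≈ 3.13581, h(67/18) ≈ 3.34166, h(25/6) ≈ 3.53553, h(83/18) ≈ 3.71932, h(91/18) ≈ 3.89444.
Sum = Δx · [h(1.5) + h(35/18) + h(43/18) + ...].
Sum ≈ 12.33593.

12.33593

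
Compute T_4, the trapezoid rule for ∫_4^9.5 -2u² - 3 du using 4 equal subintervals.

Δu = (9.5 − 4)/4 = 1.375.
f(4) = -35, f(5.375) = -60.78125, f(6.75) = -94.125, f(8.125) = -135.03125, f(9.5) = -183.5.
T_4 = (Δu/2)·[f(u_0) + 2f(u_1) + 2f(u_2) + 2f(u_3) + f(u_4)].
Sum = -548.8828125.

-548.8828125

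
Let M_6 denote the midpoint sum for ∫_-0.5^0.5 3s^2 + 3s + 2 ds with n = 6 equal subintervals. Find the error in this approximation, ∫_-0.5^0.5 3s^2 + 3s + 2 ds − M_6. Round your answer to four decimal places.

0.0069

Exact integral: ∫_-0.5^0.5 f(s) ds = 2.25.
M_6 ≈ 2.243056.
Error ≈ 2.25 − 2.243056 ≈ 0.0069.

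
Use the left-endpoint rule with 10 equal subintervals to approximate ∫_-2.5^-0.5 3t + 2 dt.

-5.6

Δt = (-0.5 − (-2.5))/10 = 0.2.
Left endpoints: -2.5, -2.3, -2.1, -1.9, -1.7, -1.5, -1.3, -1.1, -0.9, -0.7.
f(-2.5) = -5.5, f(-2.3) = -4.9, f(-2.1) = -4.3, f(-1.9) = -3.7, f(-1.7) = -3.1, f(-1.5) = -2.5, f(-1.3) = -1.9, f(-1.1) = -1.3, f(-0.9) = -0.7, f(-0.7) = -0.1.
Sum = Δt · [f(-2.5) + f(-2.3) + f(-2.1) + ...].
Sum = -5.6.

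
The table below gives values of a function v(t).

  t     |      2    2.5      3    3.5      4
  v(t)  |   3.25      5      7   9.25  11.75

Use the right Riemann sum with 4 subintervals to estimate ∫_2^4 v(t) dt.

16.5

Δt = 0.5.
Sum = 0.5·[5 + 7 + 9.25 + 11.75] = 16.5.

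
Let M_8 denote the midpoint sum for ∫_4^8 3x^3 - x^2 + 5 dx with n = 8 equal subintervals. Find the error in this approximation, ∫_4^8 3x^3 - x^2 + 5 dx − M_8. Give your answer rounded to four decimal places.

Exact integral: ∫_4^8 f(x) dx ≈ 2750.666667.
M_8 = 2746.25.
Error ≈ 2750.666667 − 2746.25 ≈ 4.4167.

4.4167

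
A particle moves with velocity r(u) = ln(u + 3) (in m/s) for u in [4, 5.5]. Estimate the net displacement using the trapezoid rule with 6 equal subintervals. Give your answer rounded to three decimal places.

3.069

Δu = (5.5 − 4)/6 = 0.25.
r(4) ≈ 1.946, r(4.25) ≈ 1.981, r(4.5) ≈ 2.015, r(4.75) ≈ 2.048, r(5) ≈ 2.079, r(5.25) ≈ 2.110, r(5.5) ≈ 2.140.
T_6 = (Δu/2)·[r(u_0) + 2r(u_1) + ... + 2r(u_{5}) + r(u_6)].
Sum ≈ 3.069.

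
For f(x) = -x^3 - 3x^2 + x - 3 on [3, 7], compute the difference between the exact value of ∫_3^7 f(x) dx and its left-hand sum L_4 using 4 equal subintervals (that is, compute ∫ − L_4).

-204

Exact integral: ∫_3^7 f(x) dx = -888.
L_4 = -684.
Error = -888 − (-684) = -204.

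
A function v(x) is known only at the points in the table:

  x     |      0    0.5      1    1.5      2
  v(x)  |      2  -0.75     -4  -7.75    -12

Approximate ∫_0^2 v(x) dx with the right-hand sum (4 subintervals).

-12.25

Δx = 0.5.
Sum = 0.5·[(-0.75) + (-4) + (-7.75) + (-12)] = -12.25.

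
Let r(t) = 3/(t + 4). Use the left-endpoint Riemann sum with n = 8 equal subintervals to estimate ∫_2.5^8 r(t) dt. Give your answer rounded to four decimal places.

1.9140

Δt = (8 − 2.5)/8 = 0.6875.
Left endpoints: 2.5, 3.1875, 3.875, 4.5625, 5.25, 5.9375, 6.625, 7.3125.
r(2.5) = 6/13, r(3.1875) = 48/115, r(3.875) = 8/21, r(4.5625) = 48/137, r(5.25) = 12/37, r(5.9375) = 16/53, r(6.625) = 24/85, r(7.3125) = 48/181.
Sum = Δt · [r(2.5) + r(3.1875) + r(3.875) + ...].
Sum ≈ 1.9140.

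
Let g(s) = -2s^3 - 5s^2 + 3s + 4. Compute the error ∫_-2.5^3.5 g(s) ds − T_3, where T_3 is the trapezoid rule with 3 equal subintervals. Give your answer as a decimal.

32

Exact integral: ∫_-2.5^3.5 g(s) ds = -120.
T_3 = -152.
Error = -120 − (-152) = 32.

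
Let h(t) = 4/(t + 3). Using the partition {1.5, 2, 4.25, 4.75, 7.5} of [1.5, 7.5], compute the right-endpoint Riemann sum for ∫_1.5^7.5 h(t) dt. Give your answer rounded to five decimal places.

Subinterval widths: 0.5, 2.25, 0.5, 2.75.
Right endpoints: 2, 4.25, 4.75, 7.5.
h(2) = 0.8, h(4.25) = 16/29, h(4.75) = 16/31, h(7.5) = 8/21.
Sum = Σ Δt_i · h(t_i).
Sum ≈ 2.94706.

2.94706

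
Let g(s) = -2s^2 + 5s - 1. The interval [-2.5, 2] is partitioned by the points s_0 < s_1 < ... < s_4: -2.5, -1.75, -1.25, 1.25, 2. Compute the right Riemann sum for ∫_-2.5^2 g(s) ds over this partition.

Subinterval widths: 0.75, 0.5, 2.5, 0.75.
Right endpoints: -1.75, -1.25, 1.25, 2.
g(-1.75) = -15.875, g(-1.25) = -10.375, g(1.25) = 2.125, g(2) = 1.
Sum = Σ Δs_i · g(s_i).
Sum = -11.03125.

-11.03125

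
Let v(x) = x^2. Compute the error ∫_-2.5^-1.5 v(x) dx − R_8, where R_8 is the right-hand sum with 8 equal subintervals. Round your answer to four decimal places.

Exact integral: ∫_-2.5^-1.5 v(x) dx ≈ 4.083333.
R_8 = 3.8359375.
Error ≈ 4.083333 − 3.8359375 ≈ 0.2474.

0.2474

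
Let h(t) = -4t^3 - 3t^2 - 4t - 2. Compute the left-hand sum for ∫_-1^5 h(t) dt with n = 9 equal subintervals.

Δt = (5 − (-1))/9 = 2/3.
Left endpoints: -1, -1/3, 1/3, 1, 5/3, 7/3, 3, 11/3, 13/3.
h(-1) = 3, h(-1/3) = -23/27, h(1/3) = -103/27, h(1) = -13, h(5/3) = -959/27, h(7/3) = -2119/27, h(3) = -149, h(11/3) = -6863/27, h(13/3) = -10831/27.
Sum = Δt · [h(-1) + h(-1/3) + h(1/3) + ...].
Sum = -622.

-622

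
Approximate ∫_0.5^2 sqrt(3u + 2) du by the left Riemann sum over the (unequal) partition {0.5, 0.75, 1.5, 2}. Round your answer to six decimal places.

3.288627

Subinterval widths: 0.25, 0.75, 0.5.
Left endpoints: 0.5, 0.75, 1.5.
f(0.5) ≈ 1.870829, f(0.75) ≈ 2.061553, f(1.5) ≈ 2.549510.
Sum = Σ Δu_i · f(u_i).
Sum ≈ 3.288627.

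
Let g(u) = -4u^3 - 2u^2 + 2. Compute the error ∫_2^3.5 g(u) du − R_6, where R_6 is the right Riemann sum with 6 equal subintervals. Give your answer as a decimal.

Exact integral: ∫_2^3.5 g(u) du = -154.3125.
R_6 = -174.359375.
Error = -154.3125 − (-174.359375) = 20.046875.

20.046875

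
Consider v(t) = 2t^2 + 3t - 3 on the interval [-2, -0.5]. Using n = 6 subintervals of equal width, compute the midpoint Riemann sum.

-4.890625

Δt = (-0.5 − (-2))/6 = 0.25.
Midpoints: -1.875, -1.625, -1.375, -1.125, -0.875, -0.625.
v(-1.875) = -1.59375, v(-1.625) = -2.59375, v(-1.375) = -3.34375, v(-1.125) = -3.84375, v(-0.875) = -4.09375, v(-0.625) = -4.09375.
Sum = Δt · [v(-1.875) + v(-1.625) + v(-1.375) + ...].
Sum = -4.890625.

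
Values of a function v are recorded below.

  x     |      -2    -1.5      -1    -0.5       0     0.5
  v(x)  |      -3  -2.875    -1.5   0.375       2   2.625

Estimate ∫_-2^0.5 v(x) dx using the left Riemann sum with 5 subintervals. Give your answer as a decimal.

Δx = 0.5.
Sum = 0.5·[(-3) + (-2.875) + (-1.5) + 0.375 + 2] = -2.5.

-2.5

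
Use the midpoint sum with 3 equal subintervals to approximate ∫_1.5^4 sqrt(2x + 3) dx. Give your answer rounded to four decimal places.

Δx = (4 − 1.5)/3 = 5/6.
Midpoints: 23/12, 2.75, 43/12.
f(23/12) ≈ 2.6141, f(2.75) ≈ 2.9155, f(43/12) ≈ 3.1885.
Sum = Δx · [f(23/12) + f(2.75) + f(43/12)].
Sum ≈ 7.2651.

7.2651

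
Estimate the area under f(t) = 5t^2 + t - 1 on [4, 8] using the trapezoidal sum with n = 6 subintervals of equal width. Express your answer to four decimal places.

Δt = (8 − 4)/6 = 2/3.
f(4) = 83, f(14/3) = 1013/9, f(16/3) = 1319/9, f(6) = 185, f(20/3) = 2051/9, f(22/3) = 2477/9, f(8) = 327.
T_6 = (Δt/2)·[f(t_0) + 2f(t_1) + ... + 2f(t_{5}) + f(t_6)].
Sum ≈ 768.1481.

768.1481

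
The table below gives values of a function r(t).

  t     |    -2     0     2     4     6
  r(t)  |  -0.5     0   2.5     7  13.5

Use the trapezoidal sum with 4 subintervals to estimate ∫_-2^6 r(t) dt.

32

Δt = 2.
T_4 = (2/2)·[(-0.5) + 2·0 + 2·2.5 + 2·7 + 13.5] = 32.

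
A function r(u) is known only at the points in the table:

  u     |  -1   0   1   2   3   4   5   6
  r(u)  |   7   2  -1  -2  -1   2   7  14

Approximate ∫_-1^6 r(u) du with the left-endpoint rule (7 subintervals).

Δu = 1.
Sum = 1·[7 + 2 + (-1) + (-2) + (-1) + 2 + 7] = 14.

14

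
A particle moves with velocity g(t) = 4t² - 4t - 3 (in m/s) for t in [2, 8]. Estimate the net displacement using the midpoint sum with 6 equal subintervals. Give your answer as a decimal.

Δt = (8 − 2)/6 = 1.
Midpoints: 2.5, 3.5, 4.5, 5.5, 6.5, 7.5.
g(2.5) = 12, g(3.5) = 32, g(4.5) = 60, g(5.5) = 96, g(6.5) = 140, g(7.5) = 192.
Sum = Δt · [g(2.5) + g(3.5) + g(4.5) + ...].
Sum = 532.

532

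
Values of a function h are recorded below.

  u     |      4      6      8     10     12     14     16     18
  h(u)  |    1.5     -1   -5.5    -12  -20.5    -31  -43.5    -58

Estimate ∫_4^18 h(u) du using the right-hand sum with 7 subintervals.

-343

Δu = 2.
Sum = 2·[(-1) + (-5.5) + (-12) + (-20.5) + (-31) + (-43.5) + (-58)] = -343.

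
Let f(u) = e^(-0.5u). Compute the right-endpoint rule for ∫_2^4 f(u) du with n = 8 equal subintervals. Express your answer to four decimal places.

0.4366

Δu = (4 − 2)/8 = 0.25.
Right endpoints: 2.25, 2.5, 2.75, 3, 3.25, 3.5, 3.75, 4.
f(2.25) ≈ 0.3247, f(2.5) ≈ 0.2865, f(2.75) ≈ 0.2528, f(3) ≈ 0.2231, f(3.25) ≈ 0.1969, f(3.5) ≈ 0.1738, f(3.75) ≈ 0.1534, f(4) ≈ 0.1353.
Sum = Δu · [f(2.25) + f(2.5) + f(2.75) + ...].
Sum ≈ 0.4366.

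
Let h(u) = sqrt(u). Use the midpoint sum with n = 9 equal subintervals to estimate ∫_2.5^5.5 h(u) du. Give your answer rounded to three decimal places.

Δu = (5.5 − 2.5)/9 = 1/3.
Midpoints: 8/3, 3, 10/3, 11/3, 4, 13/3, 14/3, 5, 16/3.
h(8/3) ≈ 1.633, h(3) ≈ 1.732, h(10/3) ≈ 1.826, h(11/3) ≈ 1.915, h(4) ≈ 2.000, h(13/3) ≈ 2.082, h(14/3) ≈ 2.160, h(5) ≈ 2.236, h(16/3) ≈ 2.309.
Sum = Δu · [h(8/3) + h(3) + h(10/3) + ...].
Sum ≈ 5.964.

5.964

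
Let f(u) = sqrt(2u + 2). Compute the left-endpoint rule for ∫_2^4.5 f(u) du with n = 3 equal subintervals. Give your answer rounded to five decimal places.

6.89451

Δu = (4.5 − 2)/3 = 5/6.
Left endpoints: 2, 17/6, 11/3.
f(2) ≈ 2.44949, f(17/6) ≈ 2.76887, f(11/3) ≈ 3.05505.
Sum = Δu · [f(2) + f(17/6) + f(11/3)].
Sum ≈ 6.89451.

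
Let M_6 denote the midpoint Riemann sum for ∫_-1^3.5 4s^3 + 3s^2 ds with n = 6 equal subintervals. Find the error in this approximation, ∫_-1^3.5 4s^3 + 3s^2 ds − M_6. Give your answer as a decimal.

3.796875

Exact integral: ∫_-1^3.5 f(s) ds = 192.9375.
M_6 = 189.140625.
Error = 192.9375 − 189.140625 = 3.796875.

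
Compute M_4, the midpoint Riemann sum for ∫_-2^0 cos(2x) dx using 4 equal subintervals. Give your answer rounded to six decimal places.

Δx = (0 − (-2))/4 = 0.5.
Midpoints: -1.75, -1.25, -0.75, -0.25.
f(-1.75) ≈ -0.936457, f(-1.25) ≈ -0.801144, f(-0.75) ≈ 0.070737, f(-0.25) ≈ 0.877583.
Sum = Δx · [f(-1.75) + f(-1.25) + f(-0.75) + f(-0.25)].
Sum ≈ -0.394640.

-0.394640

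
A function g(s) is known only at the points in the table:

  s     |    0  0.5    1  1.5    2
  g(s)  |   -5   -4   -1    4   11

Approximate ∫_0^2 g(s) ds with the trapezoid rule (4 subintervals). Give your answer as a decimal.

Δs = 0.5.
T_4 = (0.5/2)·[(-5) + 2·(-4) + 2·(-1) + 2·4 + 11] = 1.

1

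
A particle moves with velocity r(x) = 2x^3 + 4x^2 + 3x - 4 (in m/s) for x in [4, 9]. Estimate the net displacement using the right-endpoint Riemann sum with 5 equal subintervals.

Δx = (9 − 4)/5 = 1.
Right endpoints: 5, 6, 7, 8, 9.
r(5) = 361, r(6) = 590, r(7) = 899, r(8) = 1300, r(9) = 1805.
Sum = Δx · [r(5) + r(6) + r(7) + r(8) + r(9)].
Sum = 4955.

4955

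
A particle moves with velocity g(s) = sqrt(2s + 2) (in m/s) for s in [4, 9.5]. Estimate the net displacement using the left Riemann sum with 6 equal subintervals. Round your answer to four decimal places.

20.8793

Δs = (9.5 − 4)/6 = 11/12.
Left endpoints: 4, 59/12, 35/6, 6.75, 23/3, 103/12.
g(4) ≈ 3.1623, g(59/12) ≈ 3.4400, g(35/6) ≈ 3.6968, g(6.75) ≈ 3.9370, g(23/3) ≈ 4.1633, g(103/12) ≈ 4.3780.
Sum = Δs · [g(4) + g(59/12) + g(35/6) + ...].
Sum ≈ 20.8793.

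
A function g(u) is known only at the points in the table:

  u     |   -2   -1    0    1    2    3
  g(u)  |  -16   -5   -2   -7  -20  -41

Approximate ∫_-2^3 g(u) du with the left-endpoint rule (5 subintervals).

-50

Δu = 1.
Sum = 1·[(-16) + (-5) + (-2) + (-7) + (-20)] = -50.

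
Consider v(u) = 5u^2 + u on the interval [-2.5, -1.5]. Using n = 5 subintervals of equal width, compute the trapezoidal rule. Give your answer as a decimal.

18.45

Δu = (-1.5 − (-2.5))/5 = 0.2.
v(-2.5) = 28.75, v(-2.3) = 24.15, v(-2.1) = 19.95, v(-1.9) = 16.15, v(-1.7) = 12.75, v(-1.5) = 9.75.
T_5 = (Δu/2)·[v(u_0) + 2v(u_1) + ... + 2v(u_{4}) + v(u_5)].
Sum = 18.45.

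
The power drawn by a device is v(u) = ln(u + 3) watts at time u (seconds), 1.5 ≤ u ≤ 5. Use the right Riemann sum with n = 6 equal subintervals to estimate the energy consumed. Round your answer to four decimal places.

6.5322

Δu = (5 − 1.5)/6 = 7/12.
Right endpoints: 25/12, 8/3, 3.25, 23/6, 53/12, 5.
v(25/12) ≈ 1.6260, v(8/3) ≈ 1.7346, v(3.25) ≈ 1.8326, v(23/6) ≈ 1.9218, v(53/12) ≈ 2.0037, v(5) ≈ 2.0794.
Sum = Δu · [v(25/12) + v(8/3) + v(3.25) + ...].
Sum ≈ 6.5322.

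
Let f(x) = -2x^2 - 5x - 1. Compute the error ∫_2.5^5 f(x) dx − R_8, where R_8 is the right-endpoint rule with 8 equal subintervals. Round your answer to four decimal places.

7.8939

Exact integral: ∫_2.5^5 f(x) dx ≈ -122.291667.
R_8 ≈ -130.185547.
Error ≈ -122.291667 − (-130.185547) ≈ 7.8939.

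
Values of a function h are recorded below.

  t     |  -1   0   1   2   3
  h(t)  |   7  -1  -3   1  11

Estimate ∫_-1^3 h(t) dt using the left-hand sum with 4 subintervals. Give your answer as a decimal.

Δt = 1.
Sum = 1·[7 + (-1) + (-3) + 1] = 4.

4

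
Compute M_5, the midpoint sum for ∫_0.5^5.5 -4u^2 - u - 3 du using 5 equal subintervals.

-250

Δu = (5.5 − 0.5)/5 = 1.
Midpoints: 1, 2, 3, 4, 5.
f(1) = -8, f(2) = -21, f(3) = -42, f(4) = -71, f(5) = -108.
Sum = Δu · [f(1) + f(2) + f(3) + f(4) + f(5)].
Sum = -250.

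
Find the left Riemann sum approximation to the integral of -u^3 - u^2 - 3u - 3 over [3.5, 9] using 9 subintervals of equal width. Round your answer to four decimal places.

-1722.1309

Δu = (9 − 3.5)/9 = 11/18.
Left endpoints: 3.5, 37/9, 85/18, 16/3, 107/18, 59/9, 43/6, 70/9, 151/18.
f(3.5) = -68.625, f(37/9) = -74152/729, f(85/18) = -844291/5832, f(16/3) = -5377/27, f(107/18) = -1552625/5832, f(59/9) = -253232/729, f(43/6) = -95893/216, f(70/9) = -406297/729, f(151/18) = -4017637/5832.
Sum = Δu · [f(3.5) + f(37/9) + f(85/18) + ...].
Sum ≈ -1722.1309.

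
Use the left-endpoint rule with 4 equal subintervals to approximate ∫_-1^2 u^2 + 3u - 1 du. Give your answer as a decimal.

Δu = (2 − (-1))/4 = 0.75.
Left endpoints: -1, -0.25, 0.5, 1.25.
f(-1) = -3, f(-0.25) = -1.6875, f(0.5) = 0.75, f(1.25) = 4.3125.
Sum = Δu · [f(-1) + f(-0.25) + f(0.5) + f(1.25)].
Sum = 0.28125.

0.28125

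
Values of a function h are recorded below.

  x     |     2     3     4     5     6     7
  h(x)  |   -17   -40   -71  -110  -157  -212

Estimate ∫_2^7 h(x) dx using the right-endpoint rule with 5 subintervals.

-590

Δx = 1.
Sum = 1·[(-40) + (-71) + (-110) + (-157) + (-212)] = -590.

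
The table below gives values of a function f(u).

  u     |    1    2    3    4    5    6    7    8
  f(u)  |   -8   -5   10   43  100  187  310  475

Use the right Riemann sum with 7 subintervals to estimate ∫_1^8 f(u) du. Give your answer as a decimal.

Δu = 1.
Sum = 1·[(-5) + 10 + 43 + 100 + 187 + 310 + 475] = 1120.

1120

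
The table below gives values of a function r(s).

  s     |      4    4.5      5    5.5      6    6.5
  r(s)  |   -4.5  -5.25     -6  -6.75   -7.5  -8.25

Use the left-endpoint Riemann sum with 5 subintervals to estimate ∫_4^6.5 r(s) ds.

-15

Δs = 0.5.
Sum = 0.5·[(-4.5) + (-5.25) + (-6) + (-6.75) + (-7.5)] = -15.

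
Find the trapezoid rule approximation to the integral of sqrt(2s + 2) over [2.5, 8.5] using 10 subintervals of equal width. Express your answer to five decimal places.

Δs = (8.5 − 2.5)/10 = 0.6.
f(2.5) ≈ 2.64575, f(3.1) ≈ 2.86356, f(3.7) ≈ 3.06594, f(4.3) ≈ 3.25576, f(4.9) ≈ 3.43511, f(5.5) ≈ 3.60555, f(6.1) ≈ 3.76829, f(6.7) ≈ 3.92428, f(7.3) ≈ 4.07431, f(7.9) ≈ 4.21900, f(8.5) ≈ 4.35890.
T_10 = (Δs/2)·[f(s_0) + 2f(s_1) + ... + 2f(s_{9}) + f(s_10)].
Sum ≈ 21.42849.

21.42849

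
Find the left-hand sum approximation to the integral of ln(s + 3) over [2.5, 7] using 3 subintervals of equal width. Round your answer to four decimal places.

8.6861

Δs = (7 − 2.5)/3 = 1.5.
Left endpoints: 2.5, 4, 5.5.
f(2.5) ≈ 1.7047, f(4) ≈ 1.9459, f(5.5) ≈ 2.1401.
Sum = Δs · [f(2.5) + f(4) + f(5.5)].
Sum ≈ 8.6861.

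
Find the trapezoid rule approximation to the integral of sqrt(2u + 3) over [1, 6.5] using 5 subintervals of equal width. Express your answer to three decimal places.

Δu = (6.5 − 1)/5 = 1.1.
f(1) ≈ 2.236, f(2.1) ≈ 2.683, f(3.2) ≈ 3.066, f(4.3) ≈ 3.406, f(5.4) ≈ 3.715, f(6.5) ≈ 4.000.
T_5 = (Δu/2)·[f(u_0) + 2f(u_1) + ... + 2f(u_{4}) + f(u_5)].
Sum ≈ 17.587.

17.587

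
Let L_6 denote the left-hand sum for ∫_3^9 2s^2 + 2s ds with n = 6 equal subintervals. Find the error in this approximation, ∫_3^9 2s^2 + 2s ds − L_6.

76

Exact integral: ∫_3^9 f(s) ds = 540.
L_6 = 464.
Error = 540 − 464 = 76.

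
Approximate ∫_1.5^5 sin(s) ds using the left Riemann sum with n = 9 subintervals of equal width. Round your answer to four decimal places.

Δs = (5 − 1.5)/9 = 7/18.
Left endpoints: 1.5, 17/9, 41/18, 8/3, 55/18, 31/9, 23/6, 38/9, 83/18.
f(1.5) ≈ 0.9975, f(17/9) ≈ 0.9498, f(41/18) ≈ 0.7603, f(8/3) ≈ 0.4573, f(55/18) ≈ 0.0859, f(31/9) ≈ -0.2982, f(23/6) ≈ -0.6379, f(38/9) ≈ -0.8823, f(83/18) ≈ -0.9949.
Sum = Δs · [f(1.5) + f(17/9) + f(41/18) + ...].
Sum ≈ 0.1702.

0.1702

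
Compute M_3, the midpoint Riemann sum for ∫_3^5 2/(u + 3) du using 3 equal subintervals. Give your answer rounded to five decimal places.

Δu = (5 − 3)/3 = 2/3.
Midpoints: 10/3, 4, 14/3.
f(10/3) = 6/19, f(4) = 2/7, f(14/3) = 6/23.
Sum = Δu · [f(10/3) + f(4) + f(14/3)].
Sum ≈ 0.57492.

0.57492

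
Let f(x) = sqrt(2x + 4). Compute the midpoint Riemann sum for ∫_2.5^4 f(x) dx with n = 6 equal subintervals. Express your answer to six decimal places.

4.856523

Δx = (4 − 2.5)/6 = 0.25.
Midpoints: 2.625, 2.875, 3.125, 3.375, 3.625, 3.875.
f(2.625) ≈ 3.041381, f(2.875) ≈ 3.122499, f(3.125) ≈ 3.201562, f(3.375) ≈ 3.278719, f(3.625) ≈ 3.354102, f(3.875) ≈ 3.427827.
Sum = Δx · [f(2.625) + f(2.875) + f(3.125) + ...].
Sum ≈ 4.856523.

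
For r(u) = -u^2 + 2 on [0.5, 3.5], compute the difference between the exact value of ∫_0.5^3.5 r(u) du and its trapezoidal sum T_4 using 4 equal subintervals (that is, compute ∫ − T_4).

0.28125

Exact integral: ∫_0.5^3.5 r(u) du = -8.25.
T_4 = -8.53125.
Error = -8.25 − (-8.53125) = 0.28125.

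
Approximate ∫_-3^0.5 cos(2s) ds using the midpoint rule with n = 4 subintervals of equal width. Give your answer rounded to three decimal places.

Δs = (0.5 − (-3))/4 = 0.875.
Midpoints: -2.5625, -1.6875, -0.8125, 0.0625.
f(-2.5625) ≈ 0.401, f(-1.6875) ≈ -0.973, f(-0.8125) ≈ -0.054, f(0.0625) ≈ 0.992.
Sum = Δs · [f(-2.5625) + f(-1.6875) + f(-0.8125) + f(0.0625)].
Sum ≈ 0.320.

0.320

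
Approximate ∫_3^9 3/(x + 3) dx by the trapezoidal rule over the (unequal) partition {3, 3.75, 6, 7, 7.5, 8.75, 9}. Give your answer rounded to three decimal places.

2.094

Subinterval widths: 0.75, 2.25, 1, 0.5, 1.25, 0.25.
f(3) = 0.5, f(3.75) = 4/9, f(6) = 1/3, f(7) = 0.3, f(7.5) = 2/7, f(8.75) = 12/47, f(9) = 0.25.
On each subinterval the trapezoid contributes (Δx_i/2)·[f(x_{i-1}) + f(x_i)].
Sum ≈ 2.094.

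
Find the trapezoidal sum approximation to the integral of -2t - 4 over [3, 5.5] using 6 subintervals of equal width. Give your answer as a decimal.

Δt = (5.5 − 3)/6 = 5/12.
f(3) = -10, f(41/12) = -65/6, f(23/6) = -35/3, f(4.25) = -12.5, f(14/3) = -40/3, f(61/12) = -85/6, f(5.5) = -15.
T_6 = (Δt/2)·[f(t_0) + 2f(t_1) + ... + 2f(t_{5}) + f(t_6)].
Sum = -31.25.

-31.25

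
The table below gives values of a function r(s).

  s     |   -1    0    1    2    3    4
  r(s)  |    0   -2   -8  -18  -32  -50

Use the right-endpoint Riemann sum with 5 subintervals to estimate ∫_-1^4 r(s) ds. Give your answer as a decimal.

-110

Δs = 1.
Sum = 1·[(-2) + (-8) + (-18) + (-32) + (-50)] = -110.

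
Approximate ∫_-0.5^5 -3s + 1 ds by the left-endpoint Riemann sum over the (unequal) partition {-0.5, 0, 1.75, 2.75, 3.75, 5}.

-21.3125

Subinterval widths: 0.5, 1.75, 1, 1, 1.25.
Left endpoints: -0.5, 0, 1.75, 2.75, 3.75.
f(-0.5) = 2.5, f(0) = 1, f(1.75) = -4.25, f(2.75) = -7.25, f(3.75) = -10.25.
Sum = Σ Δs_i · f(s_i).
Sum = -21.3125.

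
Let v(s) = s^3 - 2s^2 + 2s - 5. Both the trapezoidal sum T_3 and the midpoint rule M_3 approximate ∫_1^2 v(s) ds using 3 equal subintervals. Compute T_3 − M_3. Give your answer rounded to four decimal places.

T_3 ≈ -2.870370.
M_3 ≈ -2.939815.
T_3 − M_3 ≈ 0.0694.

0.0694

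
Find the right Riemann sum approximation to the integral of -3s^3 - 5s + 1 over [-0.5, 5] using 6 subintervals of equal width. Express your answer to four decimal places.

-725.3268

Δs = (5 − (-0.5))/6 = 11/12.
Right endpoints: 5/12, 4/3, 2.25, 19/6, 49/12, 5.
f(5/12) = -749/576, f(4/3) = -115/9, f(2.25) = -44.421875, f(19/6) = -7927/72, f(49/12) = -128833/576, f(5) = -399.
Sum = Δs · [f(5/12) + f(4/3) + f(2.25) + ...].
Sum ≈ -725.3268.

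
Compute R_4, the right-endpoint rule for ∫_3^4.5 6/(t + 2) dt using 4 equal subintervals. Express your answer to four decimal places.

Δt = (4.5 − 3)/4 = 0.375.
Right endpoints: 3.375, 3.75, 4.125, 4.5.
f(3.375) = 48/43, f(3.75) = 24/23, f(4.125) = 48/49, f(4.5) = 12/13.
Sum = Δt · [f(3.375) + f(3.75) + f(4.125) + f(4.5)].
Sum ≈ 1.5234.

1.5234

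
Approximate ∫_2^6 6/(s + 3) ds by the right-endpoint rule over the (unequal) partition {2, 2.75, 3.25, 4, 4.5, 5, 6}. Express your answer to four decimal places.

3.3471

Subinterval widths: 0.75, 0.5, 0.75, 0.5, 0.5, 1.
Right endpoints: 2.75, 3.25, 4, 4.5, 5, 6.
f(2.75) = 24/23, f(3.25) = 0.96, f(4) = 6/7, f(4.5) = 0.8, f(5) = 0.75, f(6) = 2/3.
Sum = Σ Δs_i · f(s_i).
Sum ≈ 3.3471.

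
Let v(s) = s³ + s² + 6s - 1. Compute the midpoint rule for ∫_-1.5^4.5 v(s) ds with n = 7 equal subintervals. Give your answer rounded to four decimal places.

178.7296

Δs = (4.5 − (-1.5))/7 = 6/7.
Midpoints: -15/14, -3/14, 9/14, 1.5, 33/14, 45/14, 57/14.
v(-15/14) = -20609/2744, v(-3/14) = -6173/2744, v(9/14) = 9703/2744, v(1.5) = 13.625, v(33/14) = 87247/2744, v(45/14) = 169651/2744, v(57/14) = 294967/2744.
Sum = Δs · [v(-15/14) + v(-3/14) + v(9/14) + ...].
Sum ≈ 178.7296.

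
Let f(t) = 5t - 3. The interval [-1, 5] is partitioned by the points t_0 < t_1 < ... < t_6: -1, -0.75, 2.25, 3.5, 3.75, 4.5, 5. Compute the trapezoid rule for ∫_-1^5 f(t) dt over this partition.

Subinterval widths: 0.25, 3, 1.25, 0.25, 0.75, 0.5.
f(-1) = -8, f(-0.75) = -6.75, f(2.25) = 8.25, f(3.5) = 14.5, f(3.75) = 15.75, f(4.5) = 19.5, f(5) = 22.
On each subinterval the trapezoid contributes (Δt_i/2)·[f(t_{i-1}) + f(t_i)].
Sum = 42.

42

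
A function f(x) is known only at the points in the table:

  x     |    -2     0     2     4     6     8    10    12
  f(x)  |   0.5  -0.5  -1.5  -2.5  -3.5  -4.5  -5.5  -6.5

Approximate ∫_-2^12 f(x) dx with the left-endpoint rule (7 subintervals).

-35

Δx = 2.
Sum = 2·[0.5 + (-0.5) + (-1.5) + (-2.5) + (-3.5) + (-4.5) + (-5.5)] = -35.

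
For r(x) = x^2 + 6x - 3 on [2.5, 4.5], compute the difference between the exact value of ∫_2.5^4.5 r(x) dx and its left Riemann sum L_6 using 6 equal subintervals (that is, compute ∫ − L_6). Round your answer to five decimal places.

Exact integral: ∫_2.5^4.5 r(x) dx ≈ 61.1666667.
L_6 ≈ 56.8703704.
Error ≈ 61.1666667 − 56.8703704 ≈ 4.29630.

4.29630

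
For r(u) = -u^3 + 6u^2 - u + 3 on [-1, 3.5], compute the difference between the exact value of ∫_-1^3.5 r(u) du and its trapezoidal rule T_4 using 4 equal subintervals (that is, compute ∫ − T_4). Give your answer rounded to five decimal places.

-2.13574

Exact integral: ∫_-1^3.5 r(u) du = 58.359375.
T_4 ≈ 60.4951172.
Error ≈ 58.359375 − 60.4951172 ≈ -2.13574.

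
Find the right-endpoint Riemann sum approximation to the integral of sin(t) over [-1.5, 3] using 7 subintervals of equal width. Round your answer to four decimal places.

1.3899

Δt = (3 − (-1.5))/7 = 9/14.
Right endpoints: -6/7, -3/14, 3/7, 15/14, 12/7, 33/14, 3.
f(-6/7) ≈ -0.7560, f(-3/14) ≈ -0.2126, f(3/7) ≈ 0.4156, f(15/14) ≈ 0.8779, f(12/7) ≈ 0.9897, f(33/14) ≈ 0.7064, f(3) ≈ 0.1411.
Sum = Δt · [f(-6/7) + f(-3/14) + f(3/7) + ...].
Sum ≈ 1.3899.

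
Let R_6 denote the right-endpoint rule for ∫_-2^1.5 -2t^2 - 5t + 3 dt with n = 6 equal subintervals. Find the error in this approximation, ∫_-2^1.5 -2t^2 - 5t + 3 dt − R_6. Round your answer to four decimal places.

4.4803

Exact integral: ∫_-2^1.5 f(t) dt ≈ 7.291667.
R_6 ≈ 2.811343.
Error ≈ 7.291667 − 2.811343 ≈ 4.4803.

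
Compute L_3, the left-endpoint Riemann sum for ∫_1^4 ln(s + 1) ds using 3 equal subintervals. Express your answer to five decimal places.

Δs = (4 − 1)/3 = 1.
Left endpoints: 1, 2, 3.
f(1) ≈ 0.69315, f(2) ≈ 1.09861, f(3) ≈ 1.38629.
Sum = Δs · [f(1) + f(2) + f(3)].
Sum ≈ 3.17805.

3.17805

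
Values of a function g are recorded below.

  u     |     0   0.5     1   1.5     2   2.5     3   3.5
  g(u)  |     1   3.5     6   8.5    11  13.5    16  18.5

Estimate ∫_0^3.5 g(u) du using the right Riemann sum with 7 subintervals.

Δu = 0.5.
Sum = 0.5·[3.5 + 6 + 8.5 + 11 + 13.5 + 16 + 18.5] = 38.5.

38.5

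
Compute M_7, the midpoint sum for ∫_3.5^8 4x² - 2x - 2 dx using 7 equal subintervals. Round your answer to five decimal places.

Δx = (8 − 3.5)/7 = 9/14.
Midpoints: 107/28, 125/28, 143/28, 5.75, 179/28, 197/28, 215/28.
f(107/28) = 9559/196, f(125/28) = 13483/196, f(143/28) = 18055/196, f(5.75) = 118.75, f(179/28) = 29143/196, f(197/28) = 35659/196, f(215/28) = 42823/196.
Sum = Δx · [f(107/28) + f(125/28) + f(143/28) + ...].
Sum ≈ 564.13010.

564.13010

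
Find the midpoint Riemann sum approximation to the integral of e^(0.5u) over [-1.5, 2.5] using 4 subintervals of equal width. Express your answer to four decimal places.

Δu = (2.5 − (-1.5))/4 = 1.
Midpoints: -1, 0, 1, 2.
f(-1) ≈ 0.6065, f(0) ≈ 1.0000, f(1) ≈ 1.6487, f(2) ≈ 2.7183.
Sum = Δu · [f(-1) + f(0) + f(1) + f(2)].
Sum ≈ 5.9735.

5.9735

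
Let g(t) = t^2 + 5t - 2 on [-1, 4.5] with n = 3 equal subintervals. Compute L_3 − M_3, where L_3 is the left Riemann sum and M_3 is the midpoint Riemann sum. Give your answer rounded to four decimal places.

L_3 ≈ 28.060185.
M_3 ≈ 66.292824.
L_3 − M_3 ≈ -38.2326.

-38.2326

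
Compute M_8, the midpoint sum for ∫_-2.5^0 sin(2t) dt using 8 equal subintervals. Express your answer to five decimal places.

-0.36407

Δt = (0 − (-2.5))/8 = 0.3125.
Midpoints: -2.34375, -2.03125, -1.71875, -1.40625, -1.09375, -0.78125, -0.46875, -0.15625.
f(-2.34375) ≈ 0.99969, f(-2.03125) ≈ 0.79615, f(-1.71875) ≈ 0.29161, f(-1.40625) ≈ -0.32318, f(-1.09375) ≈ -0.81579, f(-0.78125) ≈ -0.99997, f(-0.46875) ≈ -0.80608, f(-0.15625) ≈ -0.30744.
Sum = Δt · [f(-2.34375) + f(-2.03125) + f(-1.71875) + ...].
Sum ≈ -0.36407.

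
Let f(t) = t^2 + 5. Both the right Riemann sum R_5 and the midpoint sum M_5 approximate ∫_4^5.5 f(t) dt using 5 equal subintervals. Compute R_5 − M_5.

2.17125

R_5 = 43.785.
M_5 = 41.61375.
R_5 − M_5 = 2.17125.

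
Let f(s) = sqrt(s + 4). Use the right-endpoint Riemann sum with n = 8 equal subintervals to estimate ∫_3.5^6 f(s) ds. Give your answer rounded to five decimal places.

Δs = (6 − 3.5)/8 = 0.3125.
Right endpoints: 3.8125, 4.125, 4.4375, 4.75, 5.0625, 5.375, 5.6875, 6.
f(3.8125) ≈ 2.79508, f(4.125) ≈ 2.85044, f(4.4375) ≈ 2.90474, f(4.75) ≈ 2.95804, f(5.0625) ≈ 3.01040, f(5.375) ≈ 3.06186, f(5.6875) ≈ 3.11247, f(6) ≈ 3.16228.
Sum = Δs · [f(3.8125) + f(4.125) + f(4.4375) + ...].
Sum ≈ 7.45479.

7.45479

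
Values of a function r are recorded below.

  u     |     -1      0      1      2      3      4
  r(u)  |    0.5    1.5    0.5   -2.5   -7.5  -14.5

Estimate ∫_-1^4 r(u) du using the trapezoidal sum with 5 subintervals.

Δu = 1.
T_5 = (1/2)·[0.5 + 2·1.5 + 2·0.5 + 2·(-2.5) + 2·(-7.5) + (-14.5)] = -15.

-15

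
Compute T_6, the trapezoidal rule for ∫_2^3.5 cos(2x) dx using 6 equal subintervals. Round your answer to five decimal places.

0.69211

Δx = (3.5 − 2)/6 = 0.25.
f(2) ≈ -0.65364, f(2.25) ≈ -0.21080, f(2.5) ≈ 0.28366, f(2.75) ≈ 0.70867, f(3) ≈ 0.96017, f(3.25) ≈ 0.97659, f(3.5) ≈ 0.75390.
T_6 = (Δx/2)·[f(x_0) + 2f(x_1) + ... + 2f(x_{5}) + f(x_6)].
Sum ≈ 0.69211.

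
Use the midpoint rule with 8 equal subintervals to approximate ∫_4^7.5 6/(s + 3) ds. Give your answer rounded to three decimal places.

2.432

Δs = (7.5 − 4)/8 = 0.4375.
Midpoints: 4.21875, 4.65625, 5.09375, 5.53125, 5.96875, 6.40625, 6.84375, 7.28125.
f(4.21875) = 64/77, f(4.65625) = 192/245, f(5.09375) = 192/259, f(5.53125) = 64/91, f(5.96875) = 192/287, f(6.40625) = 192/301, f(6.84375) = 64/105, f(7.28125) = 192/329.
Sum = Δs · [f(4.21875) + f(4.65625) + f(5.09375) + ...].
Sum ≈ 2.432.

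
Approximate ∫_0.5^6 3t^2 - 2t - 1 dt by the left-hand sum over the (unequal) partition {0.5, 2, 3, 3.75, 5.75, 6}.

Subinterval widths: 1.5, 1, 0.75, 2, 0.25.
Left endpoints: 0.5, 2, 3, 3.75, 5.75.
f(0.5) = -1.25, f(2) = 7, f(3) = 20, f(3.75) = 33.6875, f(5.75) = 86.6875.
Sum = Σ Δt_i · f(t_i).
Sum = 109.171875.

109.171875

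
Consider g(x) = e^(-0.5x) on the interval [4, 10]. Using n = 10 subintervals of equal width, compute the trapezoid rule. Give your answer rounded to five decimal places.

0.25912

Δx = (10 − 4)/10 = 0.6.
g(4) ≈ 0.13534, g(4.6) ≈ 0.10026, g(5.2) ≈ 0.07427, g(5.8) ≈ 0.05502, g(6.4) ≈ 0.04076, g(7) ≈ 0.03020, g(7.6) ≈ 0.02237, g(8.2) ≈ 0.01657, g(8.8) ≈ 0.01228, g(9.4) ≈ 0.00910, g(10) ≈ 0.00674.
T_10 = (Δx/2)·[g(x_0) + 2g(x_1) + ... + 2g(x_{9}) + g(x_10)].
Sum ≈ 0.25912.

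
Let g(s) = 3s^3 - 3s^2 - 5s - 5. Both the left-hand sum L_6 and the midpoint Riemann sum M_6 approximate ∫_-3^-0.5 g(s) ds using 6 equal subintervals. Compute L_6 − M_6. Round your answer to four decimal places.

L_6 ≈ -99.220920.
M_6 ≈ -77.524957.
L_6 − M_6 ≈ -21.6960.

-21.6960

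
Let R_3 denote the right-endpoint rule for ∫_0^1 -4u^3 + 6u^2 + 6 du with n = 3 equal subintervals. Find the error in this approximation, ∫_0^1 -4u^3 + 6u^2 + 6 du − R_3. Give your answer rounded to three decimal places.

Exact integral: ∫_0^1 f(u) du = 7.
R_3 ≈ 7.33333.
Error ≈ 7 − 7.33333 ≈ -0.333.

-0.333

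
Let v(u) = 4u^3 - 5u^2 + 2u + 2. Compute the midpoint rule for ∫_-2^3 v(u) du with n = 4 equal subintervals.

Δu = (3 − (-2))/4 = 1.25.
Midpoints: -1.375, -0.125, 1.125, 2.375.
v(-1.375) = -20.6015625, v(-0.125) = 1.6640625, v(1.125) = 3.6171875, v(2.375) = 32.1328125.
Sum = Δu · [v(-1.375) + v(-0.125) + v(1.125) + v(2.375)].
Sum = 21.015625.

21.015625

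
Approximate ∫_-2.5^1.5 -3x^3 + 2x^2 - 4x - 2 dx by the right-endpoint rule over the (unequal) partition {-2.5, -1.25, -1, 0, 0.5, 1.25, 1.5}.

Subinterval widths: 1.25, 0.25, 1, 0.5, 0.75, 0.25.
Right endpoints: -1.25, -1, 0, 0.5, 1.25, 1.5.
f(-1.25) = 11.984375, f(-1) = 7, f(0) = -2, f(0.5) = -3.875, f(1.25) = -9.734375, f(1.5) = -13.625.
Sum = Σ Δx_i · f(x_i).
Sum = 2.0859375.

2.0859375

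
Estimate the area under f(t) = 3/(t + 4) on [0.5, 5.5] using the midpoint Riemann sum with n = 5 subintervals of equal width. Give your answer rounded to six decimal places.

Δt = (5.5 − 0.5)/5 = 1.
Midpoints: 1, 2, 3, 4, 5.
f(1) = 0.6, f(2) = 0.5, f(3) = 3/7, f(4) = 0.375, f(5) = 1/3.
Sum = Δt · [f(1) + f(2) + f(3) + f(4) + f(5)].
Sum ≈ 2.236905.

2.236905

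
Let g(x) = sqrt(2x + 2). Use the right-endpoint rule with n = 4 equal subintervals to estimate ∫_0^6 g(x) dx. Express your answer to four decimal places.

18.1842

Δx = (6 − 0)/4 = 1.5.
Right endpoints: 1.5, 3, 4.5, 6.
g(1.5) ≈ 2.2361, g(3) ≈ 2.8284, g(4.5) ≈ 3.3166, g(6) ≈ 3.7417.
Sum = Δx · [g(1.5) + g(3) + g(4.5) + g(6)].
Sum ≈ 18.1842.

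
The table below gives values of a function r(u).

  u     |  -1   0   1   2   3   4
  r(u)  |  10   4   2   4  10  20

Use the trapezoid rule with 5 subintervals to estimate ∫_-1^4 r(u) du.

Δu = 1.
T_5 = (1/2)·[10 + 2·4 + 2·2 + 2·4 + 2·10 + 20] = 35.

35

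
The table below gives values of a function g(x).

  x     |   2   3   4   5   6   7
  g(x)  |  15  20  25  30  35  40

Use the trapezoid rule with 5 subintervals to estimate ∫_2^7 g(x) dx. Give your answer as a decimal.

137.5

Δx = 1.
T_5 = (1/2)·[15 + 2·20 + 2·25 + 2·30 + 2·35 + 40] = 137.5.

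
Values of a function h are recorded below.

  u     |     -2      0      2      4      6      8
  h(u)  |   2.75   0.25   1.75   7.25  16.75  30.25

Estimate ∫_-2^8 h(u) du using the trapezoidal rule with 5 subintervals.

Δu = 2.
T_5 = (2/2)·[2.75 + 2·0.25 + 2·1.75 + 2·7.25 + 2·16.75 + 30.25] = 85.

85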